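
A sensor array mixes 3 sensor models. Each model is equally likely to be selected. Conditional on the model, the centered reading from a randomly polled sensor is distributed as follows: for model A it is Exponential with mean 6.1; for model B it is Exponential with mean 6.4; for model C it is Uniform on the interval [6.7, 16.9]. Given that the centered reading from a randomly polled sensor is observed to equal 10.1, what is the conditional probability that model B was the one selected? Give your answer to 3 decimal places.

0.200

Likelihoods f(10.1 | ·): A: 0.0313035; B: 0.032244; C: 0.0980392.
Posterior ∝ prior × likelihood. Numerator for B: 0.333333·0.032244 = 0.010748.
Normalizing constant: 0.333333·0.0313035 + 0.333333·0.032244 + 0.333333·0.0980392 = 0.0538622.
P(B | observation) = 0.010748 / 0.0538622 = 0.199546.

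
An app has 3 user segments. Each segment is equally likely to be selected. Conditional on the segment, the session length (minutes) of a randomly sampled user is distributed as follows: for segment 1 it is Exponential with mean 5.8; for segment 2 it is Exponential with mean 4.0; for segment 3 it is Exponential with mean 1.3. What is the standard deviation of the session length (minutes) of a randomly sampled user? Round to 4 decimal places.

Per component, 1: μ=5.8, E[X²]=67.28; 2: μ=4, E[X²]=32; 3: μ=1.3, E[X²]=3.38.
E[X] = 0.333333·5.8 + 0.333333·4 + 0.333333·1.3 = 3.7.
E[X²] = 0.333333·67.28 + 0.333333·32 + 0.333333·3.38 = 34.22.
Var(X) = E[X²] − (E[X])² = 34.22 − 13.69 = 20.53.
SD(X) = √20.53 = 4.531.

4.5310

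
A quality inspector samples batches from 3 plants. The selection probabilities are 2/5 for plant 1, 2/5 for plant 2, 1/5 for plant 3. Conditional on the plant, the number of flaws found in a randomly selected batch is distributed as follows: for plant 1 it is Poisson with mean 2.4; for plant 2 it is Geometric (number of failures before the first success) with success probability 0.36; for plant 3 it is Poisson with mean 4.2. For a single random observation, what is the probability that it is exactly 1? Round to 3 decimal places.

Conditional on each plant, P(X = 1): 1: 0.217723; 2: 0.2304; 3: 0.0629814.
By total probability, P(X = 1) = 0.4·0.217723 + 0.4·0.2304 + 0.2·0.0629814 = 0.191846.

0.192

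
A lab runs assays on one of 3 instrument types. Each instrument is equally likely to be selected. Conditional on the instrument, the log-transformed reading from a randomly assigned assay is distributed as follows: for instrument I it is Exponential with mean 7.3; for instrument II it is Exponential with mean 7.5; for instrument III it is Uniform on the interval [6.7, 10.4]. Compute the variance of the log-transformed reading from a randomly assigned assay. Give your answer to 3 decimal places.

Per component, I: μ=7.3, E[X²]=106.58; II: μ=7.5, E[X²]=112.5; III: μ=8.55, E[X²]=74.2433.
E[X] = 0.333333·7.3 + 0.333333·7.5 + 0.333333·8.55 = 7.78333.
E[X²] = 0.333333·106.58 + 0.333333·112.5 + 0.333333·74.2433 = 97.7744.
Var(X) = E[X²] − (E[X])² = 97.7744 − 60.5803 = 37.1942.

37.194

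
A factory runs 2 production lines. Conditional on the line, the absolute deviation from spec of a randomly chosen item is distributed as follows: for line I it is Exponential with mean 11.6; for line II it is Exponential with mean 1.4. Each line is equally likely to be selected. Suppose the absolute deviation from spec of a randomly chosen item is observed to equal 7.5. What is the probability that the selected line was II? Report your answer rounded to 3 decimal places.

0.069

Likelihoods f(7.5 | ·): I: 0.0451594; II: 0.0033674.
Posterior ∝ prior × likelihood. Numerator for II: 0.5·0.0033674 = 0.0016837.
Normalizing constant: 0.5·0.0451594 + 0.5·0.0033674 = 0.0242634.
P(II | observation) = 0.0016837 / 0.0242634 = 0.0693925.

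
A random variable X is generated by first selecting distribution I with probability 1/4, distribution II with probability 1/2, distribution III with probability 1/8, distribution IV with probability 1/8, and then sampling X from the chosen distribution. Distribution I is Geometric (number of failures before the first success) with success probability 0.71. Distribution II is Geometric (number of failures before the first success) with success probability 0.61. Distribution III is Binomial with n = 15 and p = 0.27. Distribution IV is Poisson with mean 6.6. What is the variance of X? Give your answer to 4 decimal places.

Per component, I: μ=0.408451, E[X²]=0.742115; II: μ=0.639344, E[X²]=1.45687; III: μ=4.05, E[X²]=19.359; IV: μ=6.6, E[X²]=50.16.
E[X] = 0.25·0.408451 + 0.5·0.639344 + 0.125·4.05 + 0.125·6.6 = 1.75303.
E[X²] = 0.25·0.742115 + 0.5·1.45687 + 0.125·19.359 + 0.125·50.16 = 9.60384.
Var(X) = E[X²] − (E[X])² = 9.60384 − 3.07313 = 6.53071.

6.5307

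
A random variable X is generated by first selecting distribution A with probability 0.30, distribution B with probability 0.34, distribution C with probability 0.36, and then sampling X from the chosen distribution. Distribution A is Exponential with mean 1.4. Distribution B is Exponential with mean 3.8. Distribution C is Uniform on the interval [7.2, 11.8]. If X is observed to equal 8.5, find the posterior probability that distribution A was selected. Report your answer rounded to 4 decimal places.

0.0056

Likelihoods f(8.5 | ·): A: 0.00164848; B: 0.028104; C: 0.217391.
Posterior ∝ prior × likelihood. Numerator for A: 0.3·0.00164848 = 0.000494544.
Normalizing constant: 0.3·0.00164848 + 0.34·0.028104 + 0.36·0.217391 = 0.0883108.
P(A | observation) = 0.000494544 / 0.0883108 = 0.00560005.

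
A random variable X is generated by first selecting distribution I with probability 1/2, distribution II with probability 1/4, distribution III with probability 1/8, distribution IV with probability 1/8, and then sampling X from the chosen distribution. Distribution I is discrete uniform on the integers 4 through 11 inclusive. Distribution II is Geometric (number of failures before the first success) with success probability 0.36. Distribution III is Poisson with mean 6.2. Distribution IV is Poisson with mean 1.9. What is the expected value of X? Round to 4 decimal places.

5.2069

Component means — I: 7.5; II: 1.77778; III: 6.2; IV: 1.9.
E[X] = 0.5·7.5 + 0.25·1.77778 + 0.125·6.2 + 0.125·1.9 = 5.20694.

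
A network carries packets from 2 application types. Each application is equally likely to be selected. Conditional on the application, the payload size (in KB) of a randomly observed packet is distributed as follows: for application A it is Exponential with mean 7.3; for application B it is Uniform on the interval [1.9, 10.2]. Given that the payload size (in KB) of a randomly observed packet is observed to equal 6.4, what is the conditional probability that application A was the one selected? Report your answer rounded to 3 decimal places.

Likelihoods f(6.4 | ·): A: 0.0570067; B: 0.120482.
Posterior ∝ prior × likelihood. Numerator for A: 0.5·0.0570067 = 0.0285033.
Normalizing constant: 0.5·0.0570067 + 0.5·0.120482 = 0.0887443.
P(A | observation) = 0.0285033 / 0.0887443 = 0.321185.

0.321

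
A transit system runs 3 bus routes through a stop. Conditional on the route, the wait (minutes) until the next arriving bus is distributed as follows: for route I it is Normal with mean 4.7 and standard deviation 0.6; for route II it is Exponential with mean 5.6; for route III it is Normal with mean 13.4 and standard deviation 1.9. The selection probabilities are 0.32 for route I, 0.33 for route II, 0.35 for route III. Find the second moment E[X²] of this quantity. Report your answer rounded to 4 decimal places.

91.9911

For each component E[X²] = Var + (mean)², giving I: 22.45; II: 62.72; III: 183.17.
Overall E[X²] = 0.32·22.45 + 0.33·62.72 + 0.35·183.17 = 91.9911.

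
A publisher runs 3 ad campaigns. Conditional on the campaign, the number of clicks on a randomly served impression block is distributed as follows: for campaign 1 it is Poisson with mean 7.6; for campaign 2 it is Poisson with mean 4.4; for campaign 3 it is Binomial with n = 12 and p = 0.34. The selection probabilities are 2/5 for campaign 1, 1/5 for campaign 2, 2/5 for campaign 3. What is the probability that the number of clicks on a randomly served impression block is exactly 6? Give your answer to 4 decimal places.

Conditional on each campaign, P(X = 6): 1: 0.13394; 2: 0.123734; 3: 0.11798.
By total probability, P(X = 6) = 0.4·0.13394 + 0.2·0.123734 + 0.4·0.11798 = 0.125515.

0.1255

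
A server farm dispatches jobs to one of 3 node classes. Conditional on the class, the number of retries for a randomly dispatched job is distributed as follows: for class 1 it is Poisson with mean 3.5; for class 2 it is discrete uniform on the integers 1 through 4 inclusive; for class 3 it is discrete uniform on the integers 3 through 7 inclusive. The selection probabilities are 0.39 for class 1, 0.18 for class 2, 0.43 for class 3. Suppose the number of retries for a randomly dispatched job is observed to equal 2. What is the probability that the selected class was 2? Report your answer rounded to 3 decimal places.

0.384

Likelihoods P(X=2 | ·): 1: 0.184959; 2: 0.25; 3: 0.
Posterior ∝ prior × likelihood. Numerator for 2: 0.18·0.25 = 0.045.
Normalizing constant: 0.39·0.184959 + 0.18·0.25 + 0.43·0 = 0.117134.
P(2 | observation) = 0.045 / 0.117134 = 0.384175.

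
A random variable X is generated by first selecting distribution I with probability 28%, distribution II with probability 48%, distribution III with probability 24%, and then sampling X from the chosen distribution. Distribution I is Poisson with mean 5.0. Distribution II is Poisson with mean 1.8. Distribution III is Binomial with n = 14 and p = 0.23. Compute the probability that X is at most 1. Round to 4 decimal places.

Conditional on each component, P(X ≤ 1): I: 0.0404277; II: 0.462837; III: 0.13346.
By total probability, P(X ≤ 1) = 0.28·0.0404277 + 0.48·0.462837 + 0.24·0.13346 = 0.265512.

0.2655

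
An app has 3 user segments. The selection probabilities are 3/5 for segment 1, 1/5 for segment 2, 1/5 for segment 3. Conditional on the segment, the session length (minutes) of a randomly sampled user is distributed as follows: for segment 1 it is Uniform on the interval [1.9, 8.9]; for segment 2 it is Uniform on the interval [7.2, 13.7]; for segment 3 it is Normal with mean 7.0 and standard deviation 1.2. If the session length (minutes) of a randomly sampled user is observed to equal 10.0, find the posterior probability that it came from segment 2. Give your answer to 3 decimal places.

0.913

Likelihoods f(10.0 | ·): 1: 0; 2: 0.153846; 3: 0.0146069.
Posterior ∝ prior × likelihood. Numerator for 2: 0.2·0.153846 = 0.0307692.
Normalizing constant: 0.6·0 + 0.2·0.153846 + 0.2·0.0146069 = 0.0336906.
P(2 | observation) = 0.0307692 / 0.0336906 = 0.913288.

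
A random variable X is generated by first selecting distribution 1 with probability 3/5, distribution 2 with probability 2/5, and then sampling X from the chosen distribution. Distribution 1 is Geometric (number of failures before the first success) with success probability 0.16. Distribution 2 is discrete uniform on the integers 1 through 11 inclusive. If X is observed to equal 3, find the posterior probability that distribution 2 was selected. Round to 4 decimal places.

Likelihoods P(X=3 | ·): 1: 0.0948326; 2: 0.0909091.
Posterior ∝ prior × likelihood. Numerator for 2: 0.4·0.0909091 = 0.0363636.
Normalizing constant: 0.6·0.0948326 + 0.4·0.0909091 = 0.0932632.
P(2 | observation) = 0.0363636 / 0.0932632 = 0.389903.

0.3899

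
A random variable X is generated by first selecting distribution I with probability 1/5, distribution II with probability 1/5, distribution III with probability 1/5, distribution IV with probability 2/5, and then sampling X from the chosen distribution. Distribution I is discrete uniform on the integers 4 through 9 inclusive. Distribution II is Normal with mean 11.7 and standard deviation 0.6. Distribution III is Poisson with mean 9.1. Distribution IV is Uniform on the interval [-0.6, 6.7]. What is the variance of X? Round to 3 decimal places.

Per component, I: μ=6.5, E[X²]=45.1667; II: μ=11.7, E[X²]=137.25; III: μ=9.1, E[X²]=91.91; IV: μ=3.05, E[X²]=13.7433.
E[X] = 0.2·6.5 + 0.2·11.7 + 0.2·9.1 + 0.4·3.05 = 6.68.
E[X²] = 0.2·45.1667 + 0.2·137.25 + 0.2·91.91 + 0.4·13.7433 = 60.3627.
Var(X) = E[X²] − (E[X])² = 60.3627 − 44.6224 = 15.7403.

15.740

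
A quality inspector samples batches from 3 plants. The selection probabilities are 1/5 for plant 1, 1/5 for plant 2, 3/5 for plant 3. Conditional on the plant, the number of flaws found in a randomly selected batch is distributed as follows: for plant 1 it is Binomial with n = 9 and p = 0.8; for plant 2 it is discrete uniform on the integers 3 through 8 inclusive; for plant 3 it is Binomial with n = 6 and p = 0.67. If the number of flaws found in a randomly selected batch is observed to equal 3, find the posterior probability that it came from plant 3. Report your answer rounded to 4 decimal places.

Likelihoods P(X=3 | ·): 1: 0.00275251; 2: 0.166667; 3: 0.21617.
Posterior ∝ prior × likelihood. Numerator for 3: 0.6·0.21617 = 0.129702.
Normalizing constant: 0.2·0.00275251 + 0.2·0.166667 + 0.6·0.21617 = 0.163586.
P(3 | observation) = 0.129702 / 0.163586 = 0.792868.

0.7929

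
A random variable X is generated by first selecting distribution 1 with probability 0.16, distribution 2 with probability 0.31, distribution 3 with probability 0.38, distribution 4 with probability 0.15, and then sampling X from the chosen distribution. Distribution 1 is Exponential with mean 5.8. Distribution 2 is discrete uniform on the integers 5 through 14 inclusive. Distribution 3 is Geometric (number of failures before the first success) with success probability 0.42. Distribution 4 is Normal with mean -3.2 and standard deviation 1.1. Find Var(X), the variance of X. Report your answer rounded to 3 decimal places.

Per component, 1: μ=5.8, E[X²]=67.28; 2: μ=9.5, E[X²]=98.5; 3: μ=1.38095, E[X²]=5.19501; 4: μ=-3.2, E[X²]=11.45.
E[X] = 0.16·5.8 + 0.31·9.5 + 0.38·1.38095 + 0.15·-3.2 = 3.91776.
E[X²] = 0.16·67.28 + 0.31·98.5 + 0.38·5.19501 + 0.15·11.45 = 44.9914.
Var(X) = E[X²] − (E[X])² = 44.9914 − 15.3489 = 29.6425.

29.643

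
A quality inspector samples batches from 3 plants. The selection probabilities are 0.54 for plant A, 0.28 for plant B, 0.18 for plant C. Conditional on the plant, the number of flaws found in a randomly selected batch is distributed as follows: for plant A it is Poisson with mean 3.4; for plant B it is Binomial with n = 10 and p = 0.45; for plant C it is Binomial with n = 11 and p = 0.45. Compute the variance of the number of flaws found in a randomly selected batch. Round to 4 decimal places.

3.4457

Per component, A: μ=3.4, E[X²]=14.96; B: μ=4.5, E[X²]=22.725; C: μ=4.95, E[X²]=27.225.
E[X] = 0.54·3.4 + 0.28·4.5 + 0.18·4.95 = 3.987.
E[X²] = 0.54·14.96 + 0.28·22.725 + 0.18·27.225 = 19.3419.
Var(X) = E[X²] − (E[X])² = 19.3419 − 15.8962 = 3.44573.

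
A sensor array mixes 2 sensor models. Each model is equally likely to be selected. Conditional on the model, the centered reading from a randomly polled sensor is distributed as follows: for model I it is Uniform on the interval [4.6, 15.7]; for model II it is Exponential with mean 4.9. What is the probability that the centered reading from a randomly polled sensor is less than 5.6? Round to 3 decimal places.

Conditional on each model, P(X < 5.6): I: 0.0900901; II: 0.681093.
By total probability, P(X < 5.6) = 0.5·0.0900901 + 0.5·0.681093 = 0.385592.

0.386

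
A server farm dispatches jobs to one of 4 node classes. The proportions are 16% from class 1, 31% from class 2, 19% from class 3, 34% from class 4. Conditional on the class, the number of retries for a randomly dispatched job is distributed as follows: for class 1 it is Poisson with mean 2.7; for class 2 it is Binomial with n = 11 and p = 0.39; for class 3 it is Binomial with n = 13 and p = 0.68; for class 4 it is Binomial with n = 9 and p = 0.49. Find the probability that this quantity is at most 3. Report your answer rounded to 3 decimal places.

0.307

Conditional on each class, P(X ≤ 3): 1: 0.714092; 2: 0.320417; 3: 0.001153; 4: 0.273982.
By total probability, P(X ≤ 3) = 0.16·0.714092 + 0.31·0.320417 + 0.19·0.001153 + 0.34·0.273982 = 0.306957.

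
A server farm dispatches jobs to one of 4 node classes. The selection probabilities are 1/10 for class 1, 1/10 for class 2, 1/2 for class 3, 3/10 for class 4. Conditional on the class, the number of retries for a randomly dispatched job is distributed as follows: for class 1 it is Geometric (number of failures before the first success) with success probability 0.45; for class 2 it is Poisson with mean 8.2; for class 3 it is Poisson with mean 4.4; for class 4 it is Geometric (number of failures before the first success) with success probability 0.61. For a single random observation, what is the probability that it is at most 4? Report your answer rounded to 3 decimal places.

0.677

Conditional on each class, P(X ≤ 4): 1: 0.949672; 2: 0.0887402; 3: 0.551184; 4: 0.990978.
By total probability, P(X ≤ 4) = 0.1·0.949672 + 0.1·0.0887402 + 0.5·0.551184 + 0.3·0.990978 = 0.676726.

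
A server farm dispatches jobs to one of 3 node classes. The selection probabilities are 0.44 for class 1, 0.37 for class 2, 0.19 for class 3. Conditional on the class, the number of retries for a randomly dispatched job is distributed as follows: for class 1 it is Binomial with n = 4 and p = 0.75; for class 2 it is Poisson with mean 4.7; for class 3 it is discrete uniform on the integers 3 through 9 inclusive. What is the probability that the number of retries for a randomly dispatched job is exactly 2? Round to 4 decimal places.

Conditional on each class, P(X = 2): 1: 0.210938; 2: 0.100457; 3: 0.
By total probability, P(X = 2) = 0.44·0.210938 + 0.37·0.100457 + 0.19·0 = 0.129982.

0.1300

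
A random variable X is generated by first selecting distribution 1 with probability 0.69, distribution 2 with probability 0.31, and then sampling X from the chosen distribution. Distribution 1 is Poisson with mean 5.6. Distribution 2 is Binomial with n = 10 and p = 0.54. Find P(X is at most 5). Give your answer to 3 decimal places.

Conditional on each component, P(X ≤ 5): 1: 0.511861; 2: 0.521557.
By total probability, P(X ≤ 5) = 0.69·0.511861 + 0.31·0.521557 = 0.514867.

0.515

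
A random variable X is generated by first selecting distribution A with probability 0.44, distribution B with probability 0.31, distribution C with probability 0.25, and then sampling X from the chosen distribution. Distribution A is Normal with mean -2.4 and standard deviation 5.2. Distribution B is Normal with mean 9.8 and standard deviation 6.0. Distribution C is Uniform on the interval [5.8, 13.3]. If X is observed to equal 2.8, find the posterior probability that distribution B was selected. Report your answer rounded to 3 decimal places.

0.338

Likelihoods f(2.8 | ·): A: 0.0465328; B: 0.0336664; C: 0.
Posterior ∝ prior × likelihood. Numerator for B: 0.31·0.0336664 = 0.0104366.
Normalizing constant: 0.44·0.0465328 + 0.31·0.0336664 + 0.25·0 = 0.030911.
P(B | observation) = 0.0104366 / 0.030911 = 0.337633.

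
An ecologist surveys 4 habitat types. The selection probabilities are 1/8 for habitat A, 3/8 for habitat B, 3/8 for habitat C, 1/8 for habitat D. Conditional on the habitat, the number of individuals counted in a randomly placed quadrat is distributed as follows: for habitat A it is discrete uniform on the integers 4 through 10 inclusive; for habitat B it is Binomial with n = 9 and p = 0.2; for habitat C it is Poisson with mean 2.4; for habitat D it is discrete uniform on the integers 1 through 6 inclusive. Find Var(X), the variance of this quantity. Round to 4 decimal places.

Per component, A: μ=7, E[X²]=53; B: μ=1.8, E[X²]=4.68; C: μ=2.4, E[X²]=8.16; D: μ=3.5, E[X²]=15.1667.
E[X] = 0.125·7 + 0.375·1.8 + 0.375·2.4 + 0.125·3.5 = 2.8875.
E[X²] = 0.125·53 + 0.375·4.68 + 0.375·8.16 + 0.125·15.1667 = 13.3358.
Var(X) = E[X²] − (E[X])² = 13.3358 − 8.33766 = 4.99818.

4.9982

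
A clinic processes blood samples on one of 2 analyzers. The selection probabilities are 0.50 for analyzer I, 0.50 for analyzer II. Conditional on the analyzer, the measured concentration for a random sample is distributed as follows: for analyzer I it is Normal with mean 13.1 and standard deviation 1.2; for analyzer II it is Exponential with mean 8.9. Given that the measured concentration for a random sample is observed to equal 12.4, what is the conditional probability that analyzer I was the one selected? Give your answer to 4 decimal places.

Likelihoods f(12.4 | ·): I: 0.280439; II: 0.0278949.
Posterior ∝ prior × likelihood. Numerator for I: 0.5·0.280439 = 0.14022.
Normalizing constant: 0.5·0.280439 + 0.5·0.0278949 = 0.154167.
P(I | observation) = 0.14022 / 0.154167 = 0.90953.

0.9095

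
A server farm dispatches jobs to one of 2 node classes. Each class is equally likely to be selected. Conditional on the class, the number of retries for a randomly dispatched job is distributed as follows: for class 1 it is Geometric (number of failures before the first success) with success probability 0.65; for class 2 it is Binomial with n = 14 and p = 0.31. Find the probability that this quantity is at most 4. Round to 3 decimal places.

0.773

Conditional on each class, P(X ≤ 4): 1: 0.994748; 2: 0.551438.
By total probability, P(X ≤ 4) = 0.5·0.994748 + 0.5·0.551438 = 0.773093.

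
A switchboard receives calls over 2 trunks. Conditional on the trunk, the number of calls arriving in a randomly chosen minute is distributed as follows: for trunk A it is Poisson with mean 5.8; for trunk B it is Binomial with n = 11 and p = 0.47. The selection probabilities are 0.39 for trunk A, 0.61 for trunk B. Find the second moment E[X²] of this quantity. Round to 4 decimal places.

For each component E[X²] = Var + (mean)², giving A: 39.44; B: 29.469.
Overall E[X²] = 0.39·39.44 + 0.61·29.469 = 33.3577.

33.3577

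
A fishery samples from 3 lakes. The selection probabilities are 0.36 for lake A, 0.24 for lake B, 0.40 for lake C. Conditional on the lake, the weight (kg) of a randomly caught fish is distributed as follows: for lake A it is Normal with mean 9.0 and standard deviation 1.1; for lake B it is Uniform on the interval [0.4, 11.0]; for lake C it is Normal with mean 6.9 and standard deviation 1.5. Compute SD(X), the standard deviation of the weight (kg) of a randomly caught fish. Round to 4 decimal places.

Per component, A: μ=9, E[X²]=82.21; B: μ=5.7, E[X²]=41.8533; C: μ=6.9, E[X²]=49.86.
E[X] = 0.36·9 + 0.24·5.7 + 0.4·6.9 = 7.368.
E[X²] = 0.36·82.21 + 0.24·41.8533 + 0.4·49.86 = 59.5844.
Var(X) = E[X²] − (E[X])² = 59.5844 − 54.2874 = 5.29698.
SD(X) = √5.29698 = 2.30152.

2.3015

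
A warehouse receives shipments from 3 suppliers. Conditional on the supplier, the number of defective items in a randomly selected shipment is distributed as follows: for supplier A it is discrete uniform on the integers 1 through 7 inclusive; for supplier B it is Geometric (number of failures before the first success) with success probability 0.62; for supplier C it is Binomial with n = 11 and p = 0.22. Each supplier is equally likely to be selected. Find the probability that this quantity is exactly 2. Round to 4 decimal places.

Conditional on each supplier, P(X = 2): A: 0.142857; B: 0.089528; C: 0.284485.
By total probability, P(X = 2) = 0.333333·0.142857 + 0.333333·0.089528 + 0.333333·0.284485 = 0.17229.

0.1723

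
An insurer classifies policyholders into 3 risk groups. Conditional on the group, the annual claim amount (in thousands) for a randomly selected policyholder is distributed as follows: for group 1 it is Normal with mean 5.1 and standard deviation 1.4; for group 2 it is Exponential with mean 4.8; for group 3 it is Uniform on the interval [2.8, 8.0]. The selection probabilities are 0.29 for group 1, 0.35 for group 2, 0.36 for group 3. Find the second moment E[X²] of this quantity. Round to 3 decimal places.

35.548

For each component E[X²] = Var + (mean)², giving 1: 27.97; 2: 46.08; 3: 31.4133.
Overall E[X²] = 0.29·27.97 + 0.35·46.08 + 0.36·31.4133 = 35.5481.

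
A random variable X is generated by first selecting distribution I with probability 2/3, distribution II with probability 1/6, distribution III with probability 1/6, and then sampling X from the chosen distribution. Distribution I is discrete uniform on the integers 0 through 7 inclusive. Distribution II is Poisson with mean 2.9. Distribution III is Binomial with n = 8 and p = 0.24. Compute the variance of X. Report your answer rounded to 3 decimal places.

4.571

Per component, I: μ=3.5, E[X²]=17.5; II: μ=2.9, E[X²]=11.31; III: μ=1.92, E[X²]=5.1456.
E[X] = 0.666667·3.5 + 0.166667·2.9 + 0.166667·1.92 = 3.13667.
E[X²] = 0.666667·17.5 + 0.166667·11.31 + 0.166667·5.1456 = 14.4093.
Var(X) = E[X²] − (E[X])² = 14.4093 − 9.83868 = 4.57059.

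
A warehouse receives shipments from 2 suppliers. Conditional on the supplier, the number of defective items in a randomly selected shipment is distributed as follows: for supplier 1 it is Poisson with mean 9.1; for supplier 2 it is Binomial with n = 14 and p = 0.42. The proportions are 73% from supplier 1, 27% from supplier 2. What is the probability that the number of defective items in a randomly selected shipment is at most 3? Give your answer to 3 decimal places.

Conditional on each supplier, P(X ≤ 3): 1: 0.019776; 2: 0.0960776.
By total probability, P(X ≤ 3) = 0.73·0.019776 + 0.27·0.0960776 = 0.0403774.

0.040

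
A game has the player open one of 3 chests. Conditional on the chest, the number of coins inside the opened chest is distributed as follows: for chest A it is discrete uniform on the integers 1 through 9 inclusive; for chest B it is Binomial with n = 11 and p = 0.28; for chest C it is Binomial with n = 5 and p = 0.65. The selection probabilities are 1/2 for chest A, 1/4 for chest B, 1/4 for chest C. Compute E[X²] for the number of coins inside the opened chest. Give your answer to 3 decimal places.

21.684

For each component E[X²] = Var + (mean)², giving A: 31.6667; B: 11.704; C: 11.7.
Overall E[X²] = 0.5·31.6667 + 0.25·11.704 + 0.25·11.7 = 21.6843.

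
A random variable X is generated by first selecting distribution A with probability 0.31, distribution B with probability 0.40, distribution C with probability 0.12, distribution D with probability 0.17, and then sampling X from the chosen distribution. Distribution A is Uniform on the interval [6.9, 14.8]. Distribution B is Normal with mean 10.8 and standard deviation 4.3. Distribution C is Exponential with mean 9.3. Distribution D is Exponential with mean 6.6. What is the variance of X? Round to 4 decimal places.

Per component, A: μ=10.85, E[X²]=122.923; B: μ=10.8, E[X²]=135.13; C: μ=9.3, E[X²]=172.98; D: μ=6.6, E[X²]=87.12.
E[X] = 0.31·10.85 + 0.4·10.8 + 0.12·9.3 + 0.17·6.6 = 9.9215.
E[X²] = 0.31·122.923 + 0.4·135.13 + 0.12·172.98 + 0.17·87.12 = 127.726.
Var(X) = E[X²] − (E[X])² = 127.726 − 98.4362 = 29.2901.

29.2901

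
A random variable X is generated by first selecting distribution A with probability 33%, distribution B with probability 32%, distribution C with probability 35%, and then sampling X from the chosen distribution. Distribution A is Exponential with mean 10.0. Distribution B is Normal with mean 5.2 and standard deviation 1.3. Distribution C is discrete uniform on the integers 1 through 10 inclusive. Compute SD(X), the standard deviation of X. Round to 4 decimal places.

6.4195

Per component, A: μ=10, E[X²]=200; B: μ=5.2, E[X²]=28.73; C: μ=5.5, E[X²]=38.5.
E[X] = 0.33·10 + 0.32·5.2 + 0.35·5.5 = 6.889.
E[X²] = 0.33·200 + 0.32·28.73 + 0.35·38.5 = 88.6686.
Var(X) = E[X²] − (E[X])² = 88.6686 − 47.4583 = 41.2103.
SD(X) = √41.2103 = 6.41952.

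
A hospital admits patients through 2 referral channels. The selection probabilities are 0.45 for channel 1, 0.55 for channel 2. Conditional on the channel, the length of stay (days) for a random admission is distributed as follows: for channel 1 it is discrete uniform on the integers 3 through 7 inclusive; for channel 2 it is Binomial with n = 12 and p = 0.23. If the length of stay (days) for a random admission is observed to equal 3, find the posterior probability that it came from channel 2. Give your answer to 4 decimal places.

Likelihoods P(X=3 | ·): 1: 0.2; 2: 0.254696.
Posterior ∝ prior × likelihood. Numerator for 2: 0.55·0.254696 = 0.140083.
Normalizing constant: 0.45·0.2 + 0.55·0.254696 = 0.230083.
P(2 | observation) = 0.140083 / 0.230083 = 0.608837.

0.6088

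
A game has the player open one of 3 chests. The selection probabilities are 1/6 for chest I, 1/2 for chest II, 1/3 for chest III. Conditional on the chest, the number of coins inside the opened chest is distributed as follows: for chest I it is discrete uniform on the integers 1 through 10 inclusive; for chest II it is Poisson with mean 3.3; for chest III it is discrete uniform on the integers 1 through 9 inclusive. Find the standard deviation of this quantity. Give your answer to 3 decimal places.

Per component, I: μ=5.5, E[X²]=38.5; II: μ=3.3, E[X²]=14.19; III: μ=5, E[X²]=31.6667.
E[X] = 0.166667·5.5 + 0.5·3.3 + 0.333333·5 = 4.23333.
E[X²] = 0.166667·38.5 + 0.5·14.19 + 0.333333·31.6667 = 24.0672.
Var(X) = E[X²] − (E[X])² = 24.0672 − 17.9211 = 6.14611.
SD(X) = √6.14611 = 2.47914.

2.479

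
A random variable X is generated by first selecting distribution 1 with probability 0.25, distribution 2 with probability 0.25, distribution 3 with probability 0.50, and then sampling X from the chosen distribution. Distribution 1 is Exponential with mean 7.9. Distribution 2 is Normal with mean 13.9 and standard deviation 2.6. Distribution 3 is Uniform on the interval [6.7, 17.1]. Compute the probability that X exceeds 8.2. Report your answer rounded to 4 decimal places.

Conditional on each component, P(X > 8.2): 1: 0.354171; 2: 0.985821; 3: 0.855769.
By total probability, P(X > 8.2) = 0.25·0.354171 + 0.25·0.985821 + 0.5·0.855769 = 0.762883.

0.7629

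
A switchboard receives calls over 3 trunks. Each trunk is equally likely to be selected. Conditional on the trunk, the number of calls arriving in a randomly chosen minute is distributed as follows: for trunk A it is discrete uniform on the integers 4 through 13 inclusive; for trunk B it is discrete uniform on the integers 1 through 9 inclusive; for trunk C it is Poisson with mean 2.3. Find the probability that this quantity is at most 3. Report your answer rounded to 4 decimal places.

Conditional on each trunk, P(X ≤ 3): A: 0; B: 0.333333; C: 0.799347.
By total probability, P(X ≤ 3) = 0.333333·0 + 0.333333·0.333333 + 0.333333·0.799347 = 0.37756.

0.3776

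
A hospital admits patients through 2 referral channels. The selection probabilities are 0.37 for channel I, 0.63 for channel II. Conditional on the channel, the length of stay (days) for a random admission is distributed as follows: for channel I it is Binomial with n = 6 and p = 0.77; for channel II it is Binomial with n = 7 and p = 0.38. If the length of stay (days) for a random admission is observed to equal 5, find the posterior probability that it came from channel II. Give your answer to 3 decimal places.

Likelihoods P(X=5 | ·): I: 0.373536; II: 0.0639618.
Posterior ∝ prior × likelihood. Numerator for II: 0.63·0.0639618 = 0.0402959.
Normalizing constant: 0.37·0.373536 + 0.63·0.0639618 = 0.178504.
P(II | observation) = 0.0402959 / 0.178504 = 0.225742.

0.226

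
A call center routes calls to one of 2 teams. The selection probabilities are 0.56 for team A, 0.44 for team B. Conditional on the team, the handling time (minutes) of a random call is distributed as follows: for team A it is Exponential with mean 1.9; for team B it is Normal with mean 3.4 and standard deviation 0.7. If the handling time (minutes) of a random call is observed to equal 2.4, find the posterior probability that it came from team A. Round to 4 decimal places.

0.4797

Likelihoods f(2.4 | ·): A: 0.148821; B: 0.205426.
Posterior ∝ prior × likelihood. Numerator for A: 0.56·0.148821 = 0.0833397.
Normalizing constant: 0.56·0.148821 + 0.44·0.205426 = 0.173727.
P(A | observation) = 0.0833397 / 0.173727 = 0.479717.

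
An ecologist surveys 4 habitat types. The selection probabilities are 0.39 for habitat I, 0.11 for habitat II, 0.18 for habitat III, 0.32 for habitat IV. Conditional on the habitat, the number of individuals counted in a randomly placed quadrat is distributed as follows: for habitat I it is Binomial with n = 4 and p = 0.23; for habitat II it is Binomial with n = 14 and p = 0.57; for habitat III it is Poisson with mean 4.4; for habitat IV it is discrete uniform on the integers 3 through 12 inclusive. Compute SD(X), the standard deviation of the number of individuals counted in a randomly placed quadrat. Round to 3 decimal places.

Per component, I: μ=0.92, E[X²]=1.5548; II: μ=7.98, E[X²]=67.1118; III: μ=4.4, E[X²]=23.76; IV: μ=7.5, E[X²]=64.5.
E[X] = 0.39·0.92 + 0.11·7.98 + 0.18·4.4 + 0.32·7.5 = 4.4286.
E[X²] = 0.39·1.5548 + 0.11·67.1118 + 0.18·23.76 + 0.32·64.5 = 32.9055.
Var(X) = E[X²] − (E[X])² = 32.9055 − 19.6125 = 13.293.
SD(X) = √13.293 = 3.64595.

3.646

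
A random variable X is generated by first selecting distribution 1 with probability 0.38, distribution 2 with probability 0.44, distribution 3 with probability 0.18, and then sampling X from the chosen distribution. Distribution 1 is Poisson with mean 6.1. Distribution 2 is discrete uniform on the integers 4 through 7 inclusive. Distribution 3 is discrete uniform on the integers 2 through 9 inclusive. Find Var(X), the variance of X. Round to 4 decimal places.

Per component, 1: μ=6.1, E[X²]=43.31; 2: μ=5.5, E[X²]=31.5; 3: μ=5.5, E[X²]=35.5.
E[X] = 0.38·6.1 + 0.44·5.5 + 0.18·5.5 = 5.728.
E[X²] = 0.38·43.31 + 0.44·31.5 + 0.18·35.5 = 36.7078.
Var(X) = E[X²] − (E[X])² = 36.7078 − 32.81 = 3.89782.

3.8978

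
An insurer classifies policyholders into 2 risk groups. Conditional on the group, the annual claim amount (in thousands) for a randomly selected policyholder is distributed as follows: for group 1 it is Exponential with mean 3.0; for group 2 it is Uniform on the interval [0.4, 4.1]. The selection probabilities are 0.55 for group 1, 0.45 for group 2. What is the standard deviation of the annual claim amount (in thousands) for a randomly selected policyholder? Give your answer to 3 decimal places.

Per component, 1: μ=3, E[X²]=18; 2: μ=2.25, E[X²]=6.20333.
E[X] = 0.55·3 + 0.45·2.25 = 2.6625.
E[X²] = 0.55·18 + 0.45·6.20333 = 12.6915.
Var(X) = E[X²] − (E[X])² = 12.6915 − 7.08891 = 5.60259.
SD(X) = √5.60259 = 2.36698.

2.367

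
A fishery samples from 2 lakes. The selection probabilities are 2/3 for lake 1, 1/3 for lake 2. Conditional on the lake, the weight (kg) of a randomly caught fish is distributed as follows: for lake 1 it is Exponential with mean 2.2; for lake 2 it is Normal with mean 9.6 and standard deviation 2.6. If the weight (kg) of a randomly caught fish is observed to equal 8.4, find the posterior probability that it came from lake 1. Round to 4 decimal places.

0.1265

Likelihoods f(8.4 | ·): 1: 0.00998532; 2: 0.137937.
Posterior ∝ prior × likelihood. Numerator for 1: 0.666667·0.00998532 = 0.00665688.
Normalizing constant: 0.666667·0.00998532 + 0.333333·0.137937 = 0.0526359.
P(1 | observation) = 0.00665688 / 0.0526359 = 0.12647.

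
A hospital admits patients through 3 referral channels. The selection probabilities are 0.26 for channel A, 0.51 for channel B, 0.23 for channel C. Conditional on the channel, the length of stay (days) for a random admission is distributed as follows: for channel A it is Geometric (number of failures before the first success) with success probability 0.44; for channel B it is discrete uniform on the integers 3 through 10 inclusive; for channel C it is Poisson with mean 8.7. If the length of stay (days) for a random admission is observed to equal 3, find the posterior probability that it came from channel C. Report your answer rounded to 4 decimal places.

0.0478

Likelihoods P(X=3 | ·): A: 0.077271; B: 0.125; C: 0.0182829.
Posterior ∝ prior × likelihood. Numerator for C: 0.23·0.0182829 = 0.00420506.
Normalizing constant: 0.26·0.077271 + 0.51·0.125 + 0.23·0.0182829 = 0.0880455.
P(C | observation) = 0.00420506 / 0.0880455 = 0.0477601.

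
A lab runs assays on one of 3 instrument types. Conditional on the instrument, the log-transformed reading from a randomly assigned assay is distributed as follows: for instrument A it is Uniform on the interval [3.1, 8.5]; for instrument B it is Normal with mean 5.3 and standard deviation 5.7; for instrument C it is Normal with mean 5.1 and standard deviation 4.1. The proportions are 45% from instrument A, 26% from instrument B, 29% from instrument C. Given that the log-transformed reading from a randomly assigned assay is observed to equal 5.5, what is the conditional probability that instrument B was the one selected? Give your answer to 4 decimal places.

Likelihoods f(5.5 | ·): A: 0.185185; B: 0.0699468; C: 0.096841.
Posterior ∝ prior × likelihood. Numerator for B: 0.26·0.0699468 = 0.0181862.
Normalizing constant: 0.45·0.185185 + 0.26·0.0699468 + 0.29·0.096841 = 0.129603.
P(B | observation) = 0.0181862 / 0.129603 = 0.140322.

0.1403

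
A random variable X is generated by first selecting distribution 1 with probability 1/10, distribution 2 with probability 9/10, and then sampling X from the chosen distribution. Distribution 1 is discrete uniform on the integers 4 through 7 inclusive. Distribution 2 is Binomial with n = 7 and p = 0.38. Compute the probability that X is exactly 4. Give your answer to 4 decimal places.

0.1815

Conditional on each component, P(X = 4): 1: 0.25; 2: 0.173931.
By total probability, P(X = 4) = 0.1·0.25 + 0.9·0.173931 = 0.181538.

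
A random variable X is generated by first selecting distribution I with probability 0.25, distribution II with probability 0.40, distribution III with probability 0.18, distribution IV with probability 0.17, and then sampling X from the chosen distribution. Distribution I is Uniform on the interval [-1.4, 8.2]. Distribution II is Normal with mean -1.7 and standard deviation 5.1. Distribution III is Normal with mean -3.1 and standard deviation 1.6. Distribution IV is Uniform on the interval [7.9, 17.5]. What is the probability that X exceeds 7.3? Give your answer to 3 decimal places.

Conditional on each component, P(X > 7.3): I: 0.09375; II: 0.0388066; III: 4.016e-11; IV: 1.
By total probability, P(X > 7.3) = 0.25·0.09375 + 0.4·0.0388066 + 0.18·4.016e-11 + 0.17·1 = 0.20896.

0.209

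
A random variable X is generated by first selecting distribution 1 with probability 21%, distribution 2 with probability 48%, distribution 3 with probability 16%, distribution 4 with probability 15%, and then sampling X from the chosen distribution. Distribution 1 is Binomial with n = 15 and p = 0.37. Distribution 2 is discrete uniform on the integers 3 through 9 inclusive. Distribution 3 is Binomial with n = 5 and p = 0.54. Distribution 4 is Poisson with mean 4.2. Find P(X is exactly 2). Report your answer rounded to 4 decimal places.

0.0727

Conditional on each component, P(X = 2): 1: 0.0354014; 2: 0; 3: 0.283832; 4: 0.132261.
By total probability, P(X = 2) = 0.21·0.0354014 + 0.48·0 + 0.16·0.283832 + 0.15·0.132261 = 0.0726865.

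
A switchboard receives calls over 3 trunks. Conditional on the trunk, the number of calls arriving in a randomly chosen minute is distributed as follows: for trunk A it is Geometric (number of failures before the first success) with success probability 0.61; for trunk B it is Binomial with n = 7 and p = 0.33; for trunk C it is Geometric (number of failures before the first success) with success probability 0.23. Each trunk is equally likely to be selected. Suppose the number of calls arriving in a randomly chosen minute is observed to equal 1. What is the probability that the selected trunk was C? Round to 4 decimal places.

0.2838

Likelihoods P(X=1 | ·): A: 0.2379; B: 0.208959; C: 0.1771.
Posterior ∝ prior × likelihood. Numerator for C: 0.333333·0.1771 = 0.0590333.
Normalizing constant: 0.333333·0.2379 + 0.333333·0.208959 + 0.333333·0.1771 = 0.207986.
P(C | observation) = 0.0590333 / 0.207986 = 0.283833.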